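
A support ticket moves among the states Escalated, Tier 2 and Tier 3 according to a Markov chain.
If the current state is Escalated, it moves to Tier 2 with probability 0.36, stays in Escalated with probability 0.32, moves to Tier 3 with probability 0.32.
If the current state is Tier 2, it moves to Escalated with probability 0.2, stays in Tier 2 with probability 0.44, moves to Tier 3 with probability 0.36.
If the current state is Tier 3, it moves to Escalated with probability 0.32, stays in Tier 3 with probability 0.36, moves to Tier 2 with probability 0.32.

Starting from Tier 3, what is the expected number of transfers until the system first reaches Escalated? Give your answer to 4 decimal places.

Let t(s) be the expected number of transfers to first reach Escalated from state s, with t(Escalated) = 0. Conditioning on the first transfer:
t(Tier 2) = 1 + 0.44·t(Tier 2) + 0.36·t(Tier 3)
t(Tier 3) = 1 + 0.32·t(Tier 2) + 0.36·t(Tier 3)
Solving: t(Tier 2) = 4.1118, t(Tier 3) = 3.6184.
Expected transfers from Tier 3 to Escalated: 3.6184.

3.6184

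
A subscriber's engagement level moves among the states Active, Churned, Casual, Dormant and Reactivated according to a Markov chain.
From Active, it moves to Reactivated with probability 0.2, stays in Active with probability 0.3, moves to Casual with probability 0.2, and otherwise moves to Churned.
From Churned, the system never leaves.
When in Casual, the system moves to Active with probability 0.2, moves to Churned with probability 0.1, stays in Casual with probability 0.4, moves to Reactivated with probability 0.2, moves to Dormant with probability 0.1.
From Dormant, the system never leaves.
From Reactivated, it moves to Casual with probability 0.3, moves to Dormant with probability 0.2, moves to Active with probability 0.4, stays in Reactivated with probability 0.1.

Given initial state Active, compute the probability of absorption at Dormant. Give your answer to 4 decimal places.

0.2500

Let h(s) be the probability of absorption at Dormant starting from transient state s. Then h(Dormant) = 1 and h(Churned) = 0. By first-step analysis:
h(Active) = 0.3·h(Active) + 0.3·0 + 0.2·h(Casual) + 0.2·h(Reactivated)
h(Casual) = 0.2·h(Active) + 0.1·0 + 0.4·h(Casual) + 0.1·1 + 0.2·h(Reactivated)
h(Reactivated) = 0.4·h(Active) + 0.3·h(Casual) + 0.2·1 + 0.1·h(Reactivated)
Solving: h(Active) = 0.2500, h(Casual) = 0.4063, h(Reactivated) = 0.4688.
Starting from Active, the probability is 0.2500.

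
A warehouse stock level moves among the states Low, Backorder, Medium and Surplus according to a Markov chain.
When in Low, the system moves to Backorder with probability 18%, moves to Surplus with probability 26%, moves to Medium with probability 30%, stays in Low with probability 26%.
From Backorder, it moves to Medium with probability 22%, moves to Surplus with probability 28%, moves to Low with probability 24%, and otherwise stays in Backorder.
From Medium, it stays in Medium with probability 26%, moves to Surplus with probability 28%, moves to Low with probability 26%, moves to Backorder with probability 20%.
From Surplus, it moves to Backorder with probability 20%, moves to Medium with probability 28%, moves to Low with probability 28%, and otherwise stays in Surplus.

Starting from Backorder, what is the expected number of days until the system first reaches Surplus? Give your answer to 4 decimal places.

3.6364

Let t(s) be the expected number of days to first reach Surplus from state s, with t(Surplus) = 0. Conditioning on the first day:
t(Low) = 1 + 0.26·t(Low) + 0.18·t(Backorder) + 0.3·t(Medium)
t(Backorder) = 1 + 0.24·t(Low) + 0.26·t(Backorder) + 0.22·t(Medium)
t(Medium) = 1 + 0.26·t(Low) + 0.2·t(Backorder) + 0.26·t(Medium)
Solving: t(Low) = 3.7107, t(Backorder) = 3.6364, t(Medium) = 3.6379.
Expected days from Backorder to Surplus: 3.6364.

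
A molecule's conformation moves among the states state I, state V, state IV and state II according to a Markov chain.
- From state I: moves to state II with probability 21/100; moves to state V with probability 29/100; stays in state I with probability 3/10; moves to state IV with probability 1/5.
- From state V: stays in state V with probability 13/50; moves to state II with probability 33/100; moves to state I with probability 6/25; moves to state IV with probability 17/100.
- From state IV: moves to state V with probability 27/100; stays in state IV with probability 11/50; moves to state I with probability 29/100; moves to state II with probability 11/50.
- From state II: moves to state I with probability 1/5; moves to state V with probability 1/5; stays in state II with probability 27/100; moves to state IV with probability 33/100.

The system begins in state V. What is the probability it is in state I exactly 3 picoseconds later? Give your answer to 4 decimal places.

0.2564

Propagate the distribution vector 3 picoseconds from state V.
After 0 picoseconds: (0.0000, 1.0000, 0.0000, 0.0000)
After 1 picosecond: (0.2400, 0.2600, 0.1700, 0.3300)
After 2 picoseconds: (0.2497, 0.2491, 0.2385, 0.2627)
After 3 picoseconds: (0.2564, 0.2541, 0.2314, 0.2580)
P(in state I after 3 picoseconds) = 0.2564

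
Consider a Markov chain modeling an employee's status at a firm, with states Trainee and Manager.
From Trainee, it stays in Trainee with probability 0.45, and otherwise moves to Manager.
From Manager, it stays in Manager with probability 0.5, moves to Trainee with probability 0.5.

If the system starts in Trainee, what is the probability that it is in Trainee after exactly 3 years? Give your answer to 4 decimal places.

0.4761

Propagate the distribution vector 3 years from Trainee.
After 0 years: (1.0000, 0.0000)
After 1 year: (0.4500, 0.5500)
After 2 years: (0.4775, 0.5225)
After 3 years: (0.4761, 0.5239)
P(in Trainee after 3 years) = 0.4761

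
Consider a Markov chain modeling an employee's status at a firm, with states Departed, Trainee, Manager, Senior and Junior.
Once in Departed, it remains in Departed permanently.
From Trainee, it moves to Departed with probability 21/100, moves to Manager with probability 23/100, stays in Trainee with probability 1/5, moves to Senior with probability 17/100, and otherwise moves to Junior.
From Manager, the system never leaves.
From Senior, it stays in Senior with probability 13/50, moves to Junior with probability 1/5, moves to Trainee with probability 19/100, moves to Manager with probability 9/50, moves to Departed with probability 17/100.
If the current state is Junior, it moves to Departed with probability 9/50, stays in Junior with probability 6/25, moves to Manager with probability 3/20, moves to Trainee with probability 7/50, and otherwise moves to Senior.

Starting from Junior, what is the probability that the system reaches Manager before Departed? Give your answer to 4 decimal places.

0.4839

Let h(s) be the probability of absorption at Manager starting from transient state s. Then h(Manager) = 1 and h(Departed) = 0. By first-step analysis:
h(Trainee) = 0.21·0 + 0.2·h(Trainee) + 0.23·1 + 0.17·h(Senior) + 0.19·h(Junior)
h(Senior) = 0.17·0 + 0.19·h(Trainee) + 0.18·1 + 0.26·h(Senior) + 0.2·h(Junior)
h(Junior) = 0.18·0 + 0.14·h(Trainee) + 0.15·1 + 0.29·h(Senior) + 0.24·h(Junior)
Solving: h(Trainee) = 0.5097, h(Senior) = 0.5049, h(Junior) = 0.4839.
Starting from Junior, the probability is 0.4839.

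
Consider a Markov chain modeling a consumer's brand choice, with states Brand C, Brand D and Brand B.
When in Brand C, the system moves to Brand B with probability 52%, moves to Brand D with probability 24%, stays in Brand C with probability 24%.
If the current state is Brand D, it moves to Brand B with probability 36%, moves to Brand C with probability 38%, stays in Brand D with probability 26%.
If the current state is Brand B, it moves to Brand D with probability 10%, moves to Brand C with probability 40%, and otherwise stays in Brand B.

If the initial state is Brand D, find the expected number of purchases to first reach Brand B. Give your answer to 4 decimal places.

2.4194

Let t(s) be the expected number of purchases to first reach Brand B from state s, with t(Brand B) = 0. Conditioning on the first purchase:
t(Brand C) = 1 + 0.24·t(Brand C) + 0.24·t(Brand D)
t(Brand D) = 1 + 0.38·t(Brand C) + 0.26·t(Brand D)
Solving: t(Brand C) = 2.0798, t(Brand D) = 2.4194.
Expected purchases from Brand D to Brand B: 2.4194.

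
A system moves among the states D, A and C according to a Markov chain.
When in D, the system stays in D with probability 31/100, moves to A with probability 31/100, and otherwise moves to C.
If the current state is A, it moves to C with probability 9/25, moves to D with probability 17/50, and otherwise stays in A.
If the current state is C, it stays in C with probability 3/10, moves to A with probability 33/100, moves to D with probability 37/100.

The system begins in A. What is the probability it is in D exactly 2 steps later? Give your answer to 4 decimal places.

Sum over the intermediate state after 1 step:
P = P(A→D)·P(D→D) + P(A→A)·P(A→D) + P(A→C)·P(C→D)
  = 0.34×0.31 + 0.3×0.34 + 0.36×0.37
  = 0.1054 + 0.1020 + 0.1332 = 0.3406

0.3406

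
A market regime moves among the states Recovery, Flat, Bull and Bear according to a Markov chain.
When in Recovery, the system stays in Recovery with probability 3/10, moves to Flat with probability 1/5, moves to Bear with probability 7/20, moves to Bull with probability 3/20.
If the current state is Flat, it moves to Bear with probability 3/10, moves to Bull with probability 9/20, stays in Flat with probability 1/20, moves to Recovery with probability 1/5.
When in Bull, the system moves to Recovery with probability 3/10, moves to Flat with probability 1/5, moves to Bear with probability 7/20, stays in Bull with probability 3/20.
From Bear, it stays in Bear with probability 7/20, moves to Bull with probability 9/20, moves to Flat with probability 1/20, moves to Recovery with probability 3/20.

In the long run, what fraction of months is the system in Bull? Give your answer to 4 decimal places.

0.2918

Let the stationary distribution be π with π = πP and π_1 + π_2 + π_3 + π_4 = 1.
π_1 = 0.3·π_1 + 0.2·π_2 + 0.3·π_3 + 0.15·π_4
π_2 = 0.2·π_1 + 0.05·π_2 + 0.2·π_3 + 0.05·π_4
π_3 = 0.15·π_1 + 0.45·π_2 + 0.15·π_3 + 0.45·π_4
Solving with the normalization constraint gives π = (0.2356, 0.1291, 0.2918, 0.3435).
So the stationary probability of Bull is 0.2918.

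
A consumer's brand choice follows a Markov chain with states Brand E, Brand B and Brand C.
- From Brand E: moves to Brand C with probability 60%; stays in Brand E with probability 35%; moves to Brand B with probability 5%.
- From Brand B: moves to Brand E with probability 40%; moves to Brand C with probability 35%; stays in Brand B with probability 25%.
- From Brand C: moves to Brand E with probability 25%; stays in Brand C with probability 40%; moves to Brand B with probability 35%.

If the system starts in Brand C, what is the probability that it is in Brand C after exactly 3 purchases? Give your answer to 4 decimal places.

Propagate the distribution vector 3 purchases from Brand C.
After 0 purchases: (0.0000, 0.0000, 1.0000)
After 1 purchase: (0.2500, 0.3500, 0.4000)
After 2 purchases: (0.3275, 0.2400, 0.4325)
After 3 purchases: (0.3188, 0.2278, 0.4535)
P(in Brand C after 3 purchases) = 0.4535

0.4535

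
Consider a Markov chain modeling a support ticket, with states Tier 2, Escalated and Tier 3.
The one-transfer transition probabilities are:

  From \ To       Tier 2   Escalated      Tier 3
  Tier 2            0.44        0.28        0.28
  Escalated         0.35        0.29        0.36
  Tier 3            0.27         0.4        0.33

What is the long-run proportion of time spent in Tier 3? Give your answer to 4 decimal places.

0.3218

Let the stationary distribution be π with π = πP and π_1 + π_2 + π_3 = 1.
π_1 = 0.44·π_1 + 0.35·π_2 + 0.27·π_3
π_2 = 0.28·π_1 + 0.29·π_2 + 0.4·π_3
Solving with the normalization constraint gives π = (0.3563, 0.3218, 0.3218).
So the stationary probability of Tier 3 is 0.3218.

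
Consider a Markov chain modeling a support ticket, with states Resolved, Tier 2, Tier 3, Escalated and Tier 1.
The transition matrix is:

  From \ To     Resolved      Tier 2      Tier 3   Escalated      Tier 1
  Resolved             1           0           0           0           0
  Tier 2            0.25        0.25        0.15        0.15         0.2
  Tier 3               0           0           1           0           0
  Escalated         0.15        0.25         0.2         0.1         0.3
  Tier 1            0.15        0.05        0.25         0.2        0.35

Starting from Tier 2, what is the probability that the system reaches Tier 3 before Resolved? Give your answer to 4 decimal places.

0.4668

Let h(s) be the probability of absorption at Tier 3 starting from transient state s. Then h(Tier 3) = 1 and h(Resolved) = 0. By first-step analysis:
h(Tier 2) = 0.25·0 + 0.25·h(Tier 2) + 0.15·1 + 0.15·h(Escalated) + 0.2·h(Tier 1)
h(Escalated) = 0.15·0 + 0.25·h(Tier 2) + 0.2·1 + 0.1·h(Escalated) + 0.3·h(Tier 1)
h(Tier 1) = 0.15·0 + 0.05·h(Tier 2) + 0.25·1 + 0.2·h(Escalated) + 0.35·h(Tier 1)
Solving: h(Tier 2) = 0.4668, h(Escalated) = 0.5483, h(Tier 1) = 0.5892.
Starting from Tier 2, the probability is 0.4668.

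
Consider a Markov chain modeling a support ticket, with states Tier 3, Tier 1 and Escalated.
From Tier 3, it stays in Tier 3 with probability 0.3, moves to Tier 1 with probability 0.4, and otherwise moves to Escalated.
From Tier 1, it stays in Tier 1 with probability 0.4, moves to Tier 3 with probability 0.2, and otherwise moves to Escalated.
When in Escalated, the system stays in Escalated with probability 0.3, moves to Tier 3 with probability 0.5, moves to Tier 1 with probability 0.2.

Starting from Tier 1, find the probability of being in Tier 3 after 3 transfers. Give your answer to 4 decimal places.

0.3360

Propagate the distribution vector 3 transfers from Tier 1.
After 0 transfers: (0.0000, 1.0000, 0.0000)
After 1 transfer: (0.2000, 0.4000, 0.4000)
After 2 transfers: (0.3400, 0.3200, 0.3400)
After 3 transfers: (0.3360, 0.3320, 0.3320)
P(in Tier 3 after 3 transfers) = 0.3360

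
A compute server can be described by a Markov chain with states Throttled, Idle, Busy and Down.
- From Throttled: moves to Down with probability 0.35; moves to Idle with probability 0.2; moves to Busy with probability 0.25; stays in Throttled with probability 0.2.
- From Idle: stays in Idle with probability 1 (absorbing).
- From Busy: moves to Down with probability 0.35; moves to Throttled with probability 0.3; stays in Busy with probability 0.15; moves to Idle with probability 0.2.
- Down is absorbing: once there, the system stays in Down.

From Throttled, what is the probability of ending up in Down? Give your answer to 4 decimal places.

Let h(s) be the probability of absorption at Down starting from transient state s. Then h(Down) = 1 and h(Idle) = 0. By first-step analysis:
h(Throttled) = 0.2·h(Throttled) + 0.2·0 + 0.25·h(Busy) + 0.35·1
h(Busy) = 0.3·h(Throttled) + 0.2·0 + 0.15·h(Busy) + 0.35·1
Solving: h(Throttled) = 0.6364, h(Busy) = 0.6364.
Starting from Throttled, the probability is 0.6364.

0.6364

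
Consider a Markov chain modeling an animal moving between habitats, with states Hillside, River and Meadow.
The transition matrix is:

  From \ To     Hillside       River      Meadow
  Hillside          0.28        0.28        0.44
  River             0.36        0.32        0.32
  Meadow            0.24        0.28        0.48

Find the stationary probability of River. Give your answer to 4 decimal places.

Let the stationary distribution be π with π = πP and π_1 + π_2 + π_3 = 1.
π_1 = 0.28·π_1 + 0.36·π_2 + 0.24·π_3
π_2 = 0.28·π_1 + 0.32·π_2 + 0.28·π_3
Solving with the normalization constraint gives π = (0.2865, 0.2917, 0.4219).
So the stationary probability of River is 0.2917.

0.2917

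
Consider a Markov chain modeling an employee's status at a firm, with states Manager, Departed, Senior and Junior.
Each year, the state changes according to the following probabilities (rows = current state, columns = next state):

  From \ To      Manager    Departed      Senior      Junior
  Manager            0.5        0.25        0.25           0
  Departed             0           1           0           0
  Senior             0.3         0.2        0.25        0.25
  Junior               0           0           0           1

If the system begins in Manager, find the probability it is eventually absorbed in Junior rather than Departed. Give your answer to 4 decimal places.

Let h(s) be the probability of absorption at Junior starting from transient state s. Then h(Junior) = 1 and h(Departed) = 0. By first-step analysis:
h(Manager) = 0.5·h(Manager) + 0.25·0 + 0.25·h(Senior)
h(Senior) = 0.3·h(Manager) + 0.2·0 + 0.25·h(Senior) + 0.25·1
Solving: h(Manager) = 0.2083, h(Senior) = 0.4167.
Starting from Manager, the probability is 0.2083.

0.2083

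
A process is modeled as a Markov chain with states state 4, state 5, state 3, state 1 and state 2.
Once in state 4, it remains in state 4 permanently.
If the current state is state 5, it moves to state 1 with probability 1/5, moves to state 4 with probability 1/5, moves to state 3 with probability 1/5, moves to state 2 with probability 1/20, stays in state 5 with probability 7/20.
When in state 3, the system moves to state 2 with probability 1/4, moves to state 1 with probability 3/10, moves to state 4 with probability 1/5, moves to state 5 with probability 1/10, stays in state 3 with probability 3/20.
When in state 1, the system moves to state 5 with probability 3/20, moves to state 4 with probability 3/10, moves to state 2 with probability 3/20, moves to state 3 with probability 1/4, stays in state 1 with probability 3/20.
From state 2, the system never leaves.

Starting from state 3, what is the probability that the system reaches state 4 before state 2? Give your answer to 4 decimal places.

Let h(s) be the probability of absorption at state 4 starting from transient state s. Then h(state 4) = 1 and h(state 2) = 0. By first-step analysis:
h(state 5) = 0.2·1 + 0.35·h(state 5) + 0.2·h(state 3) + 0.2·h(state 1) + 0.05·0
h(state 3) = 0.2·1 + 0.1·h(state 5) + 0.15·h(state 3) + 0.3·h(state 1) + 0.25·0
h(state 1) = 0.3·1 + 0.15·h(state 5) + 0.25·h(state 3) + 0.15·h(state 1) + 0.15·0
Solving: h(state 5) = 0.6655, h(state 3) = 0.5352, h(state 1) = 0.6278.
Starting from state 3, the probability is 0.5352.

0.5352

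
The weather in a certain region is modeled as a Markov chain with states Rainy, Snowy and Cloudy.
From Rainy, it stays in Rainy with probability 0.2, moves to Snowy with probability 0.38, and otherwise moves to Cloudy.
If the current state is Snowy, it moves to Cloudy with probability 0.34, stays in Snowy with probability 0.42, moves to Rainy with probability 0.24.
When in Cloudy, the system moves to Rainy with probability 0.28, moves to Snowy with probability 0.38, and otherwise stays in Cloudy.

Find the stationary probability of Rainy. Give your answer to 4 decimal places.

0.2446

Let the stationary distribution be π with π = πP and π_1 + π_2 + π_3 = 1.
π_1 = 0.2·π_1 + 0.24·π_2 + 0.28·π_3
π_2 = 0.38·π_1 + 0.42·π_2 + 0.38·π_3
Solving with the normalization constraint gives π = (0.2446, 0.3958, 0.3596).
So the stationary probability of Rainy is 0.2446.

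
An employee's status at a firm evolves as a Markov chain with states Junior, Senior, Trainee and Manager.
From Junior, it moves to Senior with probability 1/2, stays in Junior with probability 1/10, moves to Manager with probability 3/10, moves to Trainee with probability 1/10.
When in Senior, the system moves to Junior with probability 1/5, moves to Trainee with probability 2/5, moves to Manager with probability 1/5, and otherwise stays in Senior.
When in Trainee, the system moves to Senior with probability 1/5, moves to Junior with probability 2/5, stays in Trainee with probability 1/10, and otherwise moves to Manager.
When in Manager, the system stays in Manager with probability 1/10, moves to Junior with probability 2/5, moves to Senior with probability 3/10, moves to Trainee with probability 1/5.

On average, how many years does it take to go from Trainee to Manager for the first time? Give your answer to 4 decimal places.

Let t(s) be the expected number of years to first reach Manager from state s, with t(Manager) = 0. Conditioning on the first year:
t(Junior) = 1 + 0.1·t(Junior) + 0.5·t(Senior) + 0.1·t(Trainee)
t(Senior) = 1 + 0.2·t(Junior) + 0.2·t(Senior) + 0.4·t(Trainee)
t(Trainee) = 1 + 0.4·t(Junior) + 0.2·t(Senior) + 0.1·t(Trainee)
Solving: t(Junior) = 3.7568, t(Senior) = 4.0270, t(Trainee) = 3.6757.
Expected years from Trainee to Manager: 3.6757.

3.6757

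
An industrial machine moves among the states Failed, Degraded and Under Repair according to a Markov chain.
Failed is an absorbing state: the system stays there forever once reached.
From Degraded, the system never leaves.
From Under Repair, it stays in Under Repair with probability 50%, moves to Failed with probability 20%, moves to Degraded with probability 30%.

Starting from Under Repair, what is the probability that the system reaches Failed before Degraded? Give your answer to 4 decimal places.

Let h(s) be the probability of absorption at Failed starting from transient state s. Then h(Failed) = 1 and h(Degraded) = 0. By first-step analysis:
h(Under Repair) = 0.2·1 + 0.3·0 + 0.5·h(Under Repair)
Solving: h(Under Repair) = 0.4000.
Starting from Under Repair, the probability is 0.4000.

0.4000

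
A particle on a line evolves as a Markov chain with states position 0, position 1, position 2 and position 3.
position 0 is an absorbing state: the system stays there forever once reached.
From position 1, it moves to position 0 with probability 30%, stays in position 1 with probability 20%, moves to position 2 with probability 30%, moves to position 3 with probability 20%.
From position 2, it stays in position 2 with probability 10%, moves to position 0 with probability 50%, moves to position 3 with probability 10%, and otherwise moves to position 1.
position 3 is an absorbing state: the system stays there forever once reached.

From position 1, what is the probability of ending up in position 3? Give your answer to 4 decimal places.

0.3333

Let h(s) be the probability of absorption at position 3 starting from transient state s. Then h(position 3) = 1 and h(position 0) = 0. By first-step analysis:
h(position 1) = 0.3·0 + 0.2·h(position 1) + 0.3·h(position 2) + 0.2·1
h(position 2) = 0.5·0 + 0.3·h(position 1) + 0.1·h(position 2) + 0.1·1
Solving: h(position 1) = 0.3333, h(position 2) = 0.2222.
Starting from position 1, the probability is 0.3333.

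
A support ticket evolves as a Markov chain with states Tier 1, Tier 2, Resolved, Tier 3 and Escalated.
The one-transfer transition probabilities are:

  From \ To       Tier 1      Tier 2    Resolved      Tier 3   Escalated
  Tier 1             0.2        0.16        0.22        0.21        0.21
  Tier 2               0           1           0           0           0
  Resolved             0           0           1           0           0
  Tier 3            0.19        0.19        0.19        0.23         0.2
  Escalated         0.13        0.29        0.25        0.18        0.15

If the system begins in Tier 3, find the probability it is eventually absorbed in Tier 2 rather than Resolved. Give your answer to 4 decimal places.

0.4962

Let h(s) be the probability of absorption at Tier 2 starting from transient state s. Then h(Tier 2) = 1 and h(Resolved) = 0. By first-step analysis:
h(Tier 1) = 0.2·h(Tier 1) + 0.16·1 + 0.22·0 + 0.21·h(Tier 3) + 0.21·h(Escalated)
h(Tier 3) = 0.19·h(Tier 1) + 0.19·1 + 0.19·0 + 0.23·h(Tier 3) + 0.2·h(Escalated)
h(Escalated) = 0.13·h(Tier 1) + 0.29·1 + 0.25·0 + 0.18·h(Tier 3) + 0.15·h(Escalated)
Solving: h(Tier 1) = 0.4661, h(Tier 3) = 0.4962, h(Escalated) = 0.5175.
Starting from Tier 3, the probability is 0.4962.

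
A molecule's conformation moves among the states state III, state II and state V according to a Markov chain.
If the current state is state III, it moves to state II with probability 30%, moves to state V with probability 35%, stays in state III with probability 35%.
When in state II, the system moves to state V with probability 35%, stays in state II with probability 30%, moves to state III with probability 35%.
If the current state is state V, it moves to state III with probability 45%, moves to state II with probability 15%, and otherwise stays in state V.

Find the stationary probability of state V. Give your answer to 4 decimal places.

0.3684

Let the stationary distribution be π with π = πP and π_1 + π_2 + π_3 = 1.
π_1 = 0.35·π_1 + 0.35·π_2 + 0.45·π_3
π_2 = 0.3·π_1 + 0.3·π_2 + 0.15·π_3
Solving with the normalization constraint gives π = (0.3868, 0.2447, 0.3684).
So the stationary probability of state V is 0.3684.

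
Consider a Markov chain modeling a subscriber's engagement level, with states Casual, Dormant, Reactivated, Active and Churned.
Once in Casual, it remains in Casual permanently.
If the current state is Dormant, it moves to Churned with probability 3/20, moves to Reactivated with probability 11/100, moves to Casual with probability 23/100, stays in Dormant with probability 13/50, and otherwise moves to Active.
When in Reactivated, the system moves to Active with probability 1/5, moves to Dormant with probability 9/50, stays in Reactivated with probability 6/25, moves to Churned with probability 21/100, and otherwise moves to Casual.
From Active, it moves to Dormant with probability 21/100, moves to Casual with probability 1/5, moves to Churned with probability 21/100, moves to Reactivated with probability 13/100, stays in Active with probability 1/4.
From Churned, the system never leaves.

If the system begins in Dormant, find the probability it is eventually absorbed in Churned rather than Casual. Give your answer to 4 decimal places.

0.4455

Let h(s) be the probability of absorption at Churned starting from transient state s. Then h(Churned) = 1 and h(Casual) = 0. By first-step analysis:
h(Dormant) = 0.23·0 + 0.26·h(Dormant) + 0.11·h(Reactivated) + 0.25·h(Active) + 0.15·1
h(Reactivated) = 0.17·0 + 0.18·h(Dormant) + 0.24·h(Reactivated) + 0.2·h(Active) + 0.21·1
h(Active) = 0.2·0 + 0.21·h(Dormant) + 0.13·h(Reactivated) + 0.25·h(Active) + 0.21·1
Solving: h(Dormant) = 0.4455, h(Reactivated) = 0.5117, h(Active) = 0.4934.
Starting from Dormant, the probability is 0.4455.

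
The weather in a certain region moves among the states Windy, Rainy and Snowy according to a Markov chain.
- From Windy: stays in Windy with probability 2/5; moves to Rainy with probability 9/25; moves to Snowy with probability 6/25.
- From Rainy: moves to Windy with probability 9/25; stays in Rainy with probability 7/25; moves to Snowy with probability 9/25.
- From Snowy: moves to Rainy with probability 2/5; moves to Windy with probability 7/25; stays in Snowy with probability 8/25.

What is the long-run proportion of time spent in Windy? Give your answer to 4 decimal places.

Let the stationary distribution be π with π = πP and π_1 + π_2 + π_3 = 1.
π_1 = 0.4·π_1 + 0.36·π_2 + 0.28·π_3
π_2 = 0.36·π_1 + 0.28·π_2 + 0.4·π_3
Solving with the normalization constraint gives π = (0.3495, 0.3447, 0.3058).
So the stationary probability of Windy is 0.3495.

0.3495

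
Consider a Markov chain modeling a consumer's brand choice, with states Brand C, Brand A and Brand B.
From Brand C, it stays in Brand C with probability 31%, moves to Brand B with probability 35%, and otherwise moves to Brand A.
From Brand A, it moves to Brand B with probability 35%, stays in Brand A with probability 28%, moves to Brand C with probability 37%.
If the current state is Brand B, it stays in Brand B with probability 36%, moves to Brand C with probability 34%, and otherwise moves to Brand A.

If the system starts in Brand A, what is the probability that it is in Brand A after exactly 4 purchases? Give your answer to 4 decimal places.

Propagate the distribution vector 4 purchases from Brand A.
After 0 purchases: (0.0000, 1.0000, 0.0000)
After 1 purchase: (0.3700, 0.2800, 0.3500)
After 2 purchases: (0.3373, 0.3092, 0.3535)
After 3 purchases: (0.3392, 0.3073, 0.3535)
After 4 purchases: (0.3390, 0.3074, 0.3535)
P(in Brand A after 4 purchases) = 0.3074

0.3074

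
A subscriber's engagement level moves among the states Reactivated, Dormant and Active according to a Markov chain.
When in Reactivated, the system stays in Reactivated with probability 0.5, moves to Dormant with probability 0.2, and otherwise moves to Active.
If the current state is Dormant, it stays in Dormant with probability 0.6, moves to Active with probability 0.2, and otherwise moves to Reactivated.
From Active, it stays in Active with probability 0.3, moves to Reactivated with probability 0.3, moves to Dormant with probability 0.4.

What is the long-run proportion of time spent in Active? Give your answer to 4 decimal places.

0.2581

Let the stationary distribution be π with π = πP and π_1 + π_2 + π_3 = 1.
π_1 = 0.5·π_1 + 0.2·π_2 + 0.3·π_3
π_2 = 0.2·π_1 + 0.6·π_2 + 0.4·π_3
Solving with the normalization constraint gives π = (0.3226, 0.4194, 0.2581).
So the stationary probability of Active is 0.2581.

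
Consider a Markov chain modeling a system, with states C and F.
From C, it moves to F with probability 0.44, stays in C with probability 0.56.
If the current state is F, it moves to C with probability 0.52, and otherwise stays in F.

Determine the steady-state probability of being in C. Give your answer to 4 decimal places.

Let the stationary distribution be π with π = πP and π_1 + π_2 = 1.
π_1 = 0.56·π_1 + 0.52·π_2
Solving with the normalization constraint gives π = (0.5417, 0.4583).
So the stationary probability of C is 0.5417.

0.5417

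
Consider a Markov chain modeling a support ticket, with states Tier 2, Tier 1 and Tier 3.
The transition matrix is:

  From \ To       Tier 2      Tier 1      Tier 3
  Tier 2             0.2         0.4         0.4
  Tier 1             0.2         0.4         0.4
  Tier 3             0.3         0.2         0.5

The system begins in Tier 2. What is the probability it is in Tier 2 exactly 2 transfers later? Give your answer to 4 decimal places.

0.2400

Sum over the intermediate state after 1 transfer:
P = P(Tier 2→Tier 2)·P(Tier 2→Tier 2) + P(Tier 2→Tier 1)·P(Tier 1→Tier 2) + P(Tier 2→Tier 3)·P(Tier 3→Tier 2)
  = 0.2×0.2 + 0.4×0.2 + 0.4×0.3
  = 0.0400 + 0.0800 + 0.1200 = 0.2400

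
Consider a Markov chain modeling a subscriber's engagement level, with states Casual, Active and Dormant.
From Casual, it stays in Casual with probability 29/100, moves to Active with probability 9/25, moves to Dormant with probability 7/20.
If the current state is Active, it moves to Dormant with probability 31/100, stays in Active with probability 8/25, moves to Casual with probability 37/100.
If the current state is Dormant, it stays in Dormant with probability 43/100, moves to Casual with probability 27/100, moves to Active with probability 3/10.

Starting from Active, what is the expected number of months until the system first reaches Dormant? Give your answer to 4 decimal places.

Let t(s) be the expected number of months to first reach Dormant from state s, with t(Dormant) = 0. Conditioning on the first month:
t(Casual) = 1 + 0.29·t(Casual) + 0.36·t(Active)
t(Active) = 1 + 0.37·t(Casual) + 0.32·t(Active)
Solving: t(Casual) = 2.9748, t(Active) = 3.0892.
Expected months from Active to Dormant: 3.0892.

3.0892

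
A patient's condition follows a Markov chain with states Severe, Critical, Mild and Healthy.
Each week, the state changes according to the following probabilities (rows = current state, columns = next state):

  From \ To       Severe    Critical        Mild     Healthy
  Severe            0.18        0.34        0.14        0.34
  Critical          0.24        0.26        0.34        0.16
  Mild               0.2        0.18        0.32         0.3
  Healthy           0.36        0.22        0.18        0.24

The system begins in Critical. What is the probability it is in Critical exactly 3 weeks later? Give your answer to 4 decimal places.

Propagate the distribution vector 3 weeks from Critical.
After 0 weeks: (0.0000, 1.0000, 0.0000, 0.0000)
After 1 week: (0.2400, 0.2600, 0.3400, 0.1600)
After 2 weeks: (0.2312, 0.2456, 0.2596, 0.2636)
After 3 weeks: (0.2474, 0.2472, 0.2464, 0.2590)
P(in Critical after 3 weeks) = 0.2472

0.2472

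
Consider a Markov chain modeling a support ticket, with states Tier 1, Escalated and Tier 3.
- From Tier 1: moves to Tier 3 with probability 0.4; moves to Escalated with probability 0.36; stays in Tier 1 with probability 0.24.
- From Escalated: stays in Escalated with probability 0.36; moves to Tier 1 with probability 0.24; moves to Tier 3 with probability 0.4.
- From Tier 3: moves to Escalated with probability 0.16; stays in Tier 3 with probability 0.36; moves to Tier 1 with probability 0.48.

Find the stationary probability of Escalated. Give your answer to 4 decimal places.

0.2831

Let the stationary distribution be π with π = πP and π_1 + π_2 + π_3 = 1.
π_1 = 0.24·π_1 + 0.24·π_2 + 0.48·π_3
π_2 = 0.36·π_1 + 0.36·π_2 + 0.16·π_3
Solving with the normalization constraint gives π = (0.3323, 0.2831, 0.3846).
So the stationary probability of Escalated is 0.2831.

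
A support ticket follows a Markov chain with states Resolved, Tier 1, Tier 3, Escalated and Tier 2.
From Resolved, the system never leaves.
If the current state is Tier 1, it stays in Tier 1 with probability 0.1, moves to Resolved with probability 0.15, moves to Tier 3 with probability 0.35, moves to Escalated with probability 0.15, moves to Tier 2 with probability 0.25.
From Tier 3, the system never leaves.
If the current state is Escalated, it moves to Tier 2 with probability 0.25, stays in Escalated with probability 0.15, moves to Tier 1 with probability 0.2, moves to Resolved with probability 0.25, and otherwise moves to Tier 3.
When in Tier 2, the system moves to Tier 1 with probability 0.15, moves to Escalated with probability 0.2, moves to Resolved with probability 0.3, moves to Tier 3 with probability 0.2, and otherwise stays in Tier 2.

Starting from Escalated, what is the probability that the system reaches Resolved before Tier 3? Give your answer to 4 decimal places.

0.5552

Let h(s) be the probability of absorption at Resolved starting from transient state s. Then h(Resolved) = 1 and h(Tier 3) = 0. By first-step analysis:
h(Tier 1) = 0.15·1 + 0.1·h(Tier 1) + 0.35·0 + 0.15·h(Escalated) + 0.25·h(Tier 2)
h(Escalated) = 0.25·1 + 0.2·h(Tier 1) + 0.15·0 + 0.15·h(Escalated) + 0.25·h(Tier 2)
h(Tier 2) = 0.3·1 + 0.15·h(Tier 1) + 0.2·0 + 0.2·h(Escalated) + 0.15·h(Tier 2)
Solving: h(Tier 1) = 0.4138, h(Escalated) = 0.5552, h(Tier 2) = 0.5566.
Starting from Escalated, the probability is 0.5552.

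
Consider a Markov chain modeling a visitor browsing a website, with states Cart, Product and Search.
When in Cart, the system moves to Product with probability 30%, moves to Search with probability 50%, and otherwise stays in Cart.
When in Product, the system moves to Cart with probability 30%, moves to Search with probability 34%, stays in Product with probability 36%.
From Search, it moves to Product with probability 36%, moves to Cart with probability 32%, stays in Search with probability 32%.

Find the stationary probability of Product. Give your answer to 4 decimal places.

Let the stationary distribution be π with π = πP and π_1 + π_2 + π_3 = 1.
π_1 = 0.2·π_1 + 0.3·π_2 + 0.32·π_3
π_2 = 0.3·π_1 + 0.36·π_2 + 0.36·π_3
Solving with the normalization constraint gives π = (0.2796, 0.3432, 0.3772).
So the stationary probability of Product is 0.3432.

0.3432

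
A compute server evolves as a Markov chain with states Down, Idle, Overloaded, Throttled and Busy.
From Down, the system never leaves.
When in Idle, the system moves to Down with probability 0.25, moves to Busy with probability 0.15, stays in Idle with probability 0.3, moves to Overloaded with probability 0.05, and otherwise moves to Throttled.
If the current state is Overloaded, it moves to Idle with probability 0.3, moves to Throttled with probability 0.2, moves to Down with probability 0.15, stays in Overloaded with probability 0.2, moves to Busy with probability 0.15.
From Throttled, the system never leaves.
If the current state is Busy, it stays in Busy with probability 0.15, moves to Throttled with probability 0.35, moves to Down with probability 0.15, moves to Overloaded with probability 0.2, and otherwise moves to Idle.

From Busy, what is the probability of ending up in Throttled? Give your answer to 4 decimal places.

Let h(s) be the probability of absorption at Throttled starting from transient state s. Then h(Throttled) = 1 and h(Down) = 0. By first-step analysis:
h(Idle) = 0.25·0 + 0.3·h(Idle) + 0.05·h(Overloaded) + 0.25·1 + 0.15·h(Busy)
h(Overloaded) = 0.15·0 + 0.3·h(Idle) + 0.2·h(Overloaded) + 0.2·1 + 0.15·h(Busy)
h(Busy) = 0.15·0 + 0.15·h(Idle) + 0.2·h(Overloaded) + 0.35·1 + 0.15·h(Busy)
Solving: h(Idle) = 0.5352, h(Overloaded) = 0.5708, h(Busy) = 0.6405.
Starting from Busy, the probability is 0.6405.

0.6405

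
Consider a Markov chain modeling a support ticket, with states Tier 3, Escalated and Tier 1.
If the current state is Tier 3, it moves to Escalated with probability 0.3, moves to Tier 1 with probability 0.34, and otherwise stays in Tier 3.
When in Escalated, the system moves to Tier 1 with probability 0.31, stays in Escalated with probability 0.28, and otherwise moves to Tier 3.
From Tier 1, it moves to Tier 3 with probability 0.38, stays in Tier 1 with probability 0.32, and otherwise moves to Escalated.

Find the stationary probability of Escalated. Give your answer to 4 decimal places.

0.2941

Let the stationary distribution be π with π = πP and π_1 + π_2 + π_3 = 1.
π_1 = 0.36·π_1 + 0.41·π_2 + 0.38·π_3
π_2 = 0.3·π_1 + 0.28·π_2 + 0.3·π_3
Solving with the normalization constraint gives π = (0.3812, 0.2941, 0.3247).
So the stationary probability of Escalated is 0.2941.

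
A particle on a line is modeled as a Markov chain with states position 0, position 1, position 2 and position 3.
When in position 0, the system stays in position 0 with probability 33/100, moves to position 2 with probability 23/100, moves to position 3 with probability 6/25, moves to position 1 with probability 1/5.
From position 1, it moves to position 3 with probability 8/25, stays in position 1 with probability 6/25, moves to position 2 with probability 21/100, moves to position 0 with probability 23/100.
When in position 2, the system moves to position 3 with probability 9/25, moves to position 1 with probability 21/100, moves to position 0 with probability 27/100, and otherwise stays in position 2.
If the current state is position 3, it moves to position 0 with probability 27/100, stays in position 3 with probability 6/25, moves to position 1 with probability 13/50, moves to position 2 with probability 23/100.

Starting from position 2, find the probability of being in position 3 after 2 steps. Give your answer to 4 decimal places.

0.2760

Propagate the distribution vector 2 steps from position 2.
After 0 steps: (0.0000, 0.0000, 1.0000, 0.0000)
After 1 step: (0.2700, 0.2100, 0.1600, 0.3600)
After 2 steps: (0.2778, 0.2316, 0.2146, 0.2760)
P(in position 3 after 2 steps) = 0.2760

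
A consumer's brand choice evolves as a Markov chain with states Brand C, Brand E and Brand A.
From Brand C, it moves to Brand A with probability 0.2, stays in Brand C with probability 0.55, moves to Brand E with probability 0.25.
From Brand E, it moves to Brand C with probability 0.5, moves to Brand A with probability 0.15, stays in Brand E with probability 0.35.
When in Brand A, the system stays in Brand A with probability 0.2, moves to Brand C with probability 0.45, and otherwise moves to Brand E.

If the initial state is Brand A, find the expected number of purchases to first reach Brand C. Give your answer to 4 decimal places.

Let t(s) be the expected number of purchases to first reach Brand C from state s, with t(Brand C) = 0. Conditioning on the first purchase:
t(Brand E) = 1 + 0.35·t(Brand E) + 0.15·t(Brand A)
t(Brand A) = 1 + 0.35·t(Brand E) + 0.2·t(Brand A)
Solving: t(Brand E) = 2.0321, t(Brand A) = 2.1390.
Expected purchases from Brand A to Brand C: 2.1390.

2.1390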